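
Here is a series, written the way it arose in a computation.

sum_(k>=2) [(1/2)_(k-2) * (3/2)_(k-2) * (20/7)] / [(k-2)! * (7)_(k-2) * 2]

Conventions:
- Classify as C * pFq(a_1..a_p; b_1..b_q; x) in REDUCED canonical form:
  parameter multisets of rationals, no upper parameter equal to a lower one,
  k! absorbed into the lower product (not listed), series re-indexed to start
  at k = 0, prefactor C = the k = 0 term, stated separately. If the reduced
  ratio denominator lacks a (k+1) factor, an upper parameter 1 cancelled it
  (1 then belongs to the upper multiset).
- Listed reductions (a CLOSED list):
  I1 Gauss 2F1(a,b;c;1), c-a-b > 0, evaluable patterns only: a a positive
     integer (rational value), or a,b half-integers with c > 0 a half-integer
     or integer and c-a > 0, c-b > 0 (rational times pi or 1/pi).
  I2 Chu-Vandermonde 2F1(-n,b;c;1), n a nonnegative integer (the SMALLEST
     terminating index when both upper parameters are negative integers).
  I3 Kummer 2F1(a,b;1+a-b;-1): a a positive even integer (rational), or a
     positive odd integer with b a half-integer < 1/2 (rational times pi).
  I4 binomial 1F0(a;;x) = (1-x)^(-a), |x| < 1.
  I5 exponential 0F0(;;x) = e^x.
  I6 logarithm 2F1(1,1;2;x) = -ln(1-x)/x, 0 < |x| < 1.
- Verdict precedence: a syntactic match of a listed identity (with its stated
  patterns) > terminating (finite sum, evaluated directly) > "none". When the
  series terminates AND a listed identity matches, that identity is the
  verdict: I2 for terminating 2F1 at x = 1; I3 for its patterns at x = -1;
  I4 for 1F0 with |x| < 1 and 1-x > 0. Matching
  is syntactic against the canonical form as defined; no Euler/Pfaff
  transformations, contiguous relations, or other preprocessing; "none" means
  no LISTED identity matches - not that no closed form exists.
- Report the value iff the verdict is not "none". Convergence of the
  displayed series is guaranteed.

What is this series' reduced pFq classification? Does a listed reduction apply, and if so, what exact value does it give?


Classification (C = 10/7): 2F1 with upper {1/2, 3/2}, lower {7}, argument x = 1. Verdict at x = 1: Gauss (I1, half-integer pattern) matches (x = 1; upper {1/2, 3/2} half-integers, c = 7 in the evaluable pattern). Sum: (524288/101871) / pi.

Key step: from the first term 10/7: the constant factors (C = 10/7, x = 1) combine into one prefactor.
Ratio: r(k) = 1 * (k+1/2) (k+3/2) / [(k+7) (k+1)] ; factor over Q: parameters, x = 1, and C = 10/7.


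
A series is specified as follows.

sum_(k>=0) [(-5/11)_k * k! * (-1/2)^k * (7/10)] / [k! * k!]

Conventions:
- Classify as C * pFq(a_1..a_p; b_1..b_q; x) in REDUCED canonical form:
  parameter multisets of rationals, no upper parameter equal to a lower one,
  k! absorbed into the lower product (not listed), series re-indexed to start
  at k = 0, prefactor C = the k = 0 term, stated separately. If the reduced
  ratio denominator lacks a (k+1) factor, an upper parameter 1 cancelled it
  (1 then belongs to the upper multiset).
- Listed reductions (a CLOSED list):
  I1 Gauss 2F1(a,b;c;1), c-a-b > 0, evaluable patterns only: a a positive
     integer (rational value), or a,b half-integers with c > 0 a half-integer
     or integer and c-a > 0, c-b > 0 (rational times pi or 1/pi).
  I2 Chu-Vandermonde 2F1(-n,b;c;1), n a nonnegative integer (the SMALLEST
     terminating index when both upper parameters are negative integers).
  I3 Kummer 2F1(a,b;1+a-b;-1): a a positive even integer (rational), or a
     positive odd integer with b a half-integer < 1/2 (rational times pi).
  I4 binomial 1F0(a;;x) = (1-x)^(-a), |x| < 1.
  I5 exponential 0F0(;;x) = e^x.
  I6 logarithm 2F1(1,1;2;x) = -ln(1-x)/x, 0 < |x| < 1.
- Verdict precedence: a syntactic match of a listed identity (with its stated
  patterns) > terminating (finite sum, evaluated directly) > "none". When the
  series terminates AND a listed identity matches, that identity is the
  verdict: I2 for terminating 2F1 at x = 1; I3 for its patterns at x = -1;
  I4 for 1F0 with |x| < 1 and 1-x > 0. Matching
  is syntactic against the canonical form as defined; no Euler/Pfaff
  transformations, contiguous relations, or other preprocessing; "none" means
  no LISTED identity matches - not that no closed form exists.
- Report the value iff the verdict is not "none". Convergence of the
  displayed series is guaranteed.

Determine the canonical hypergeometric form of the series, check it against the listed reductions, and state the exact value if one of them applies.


At argument -1/2: a 1F0 with upper {-5/11}, lower {-}, scaled by C = 7/10. Verdict: binomial (I4) matches (the 1F0 binomial series: exponent 5/11, x = -1/2). Exact value: (7/10) * (3/2)^(5/11).

Structural cue: from the first term 7/10: the denominator's factorial ratio (C = 7/10, x = -1/2) is a lower Pochhammer.
Step ratio: r(k) = (-1/2) * (k-5/11) / [(k+1)] - rational; roots negated = parameters, x = (-1/2), C = 7/10.


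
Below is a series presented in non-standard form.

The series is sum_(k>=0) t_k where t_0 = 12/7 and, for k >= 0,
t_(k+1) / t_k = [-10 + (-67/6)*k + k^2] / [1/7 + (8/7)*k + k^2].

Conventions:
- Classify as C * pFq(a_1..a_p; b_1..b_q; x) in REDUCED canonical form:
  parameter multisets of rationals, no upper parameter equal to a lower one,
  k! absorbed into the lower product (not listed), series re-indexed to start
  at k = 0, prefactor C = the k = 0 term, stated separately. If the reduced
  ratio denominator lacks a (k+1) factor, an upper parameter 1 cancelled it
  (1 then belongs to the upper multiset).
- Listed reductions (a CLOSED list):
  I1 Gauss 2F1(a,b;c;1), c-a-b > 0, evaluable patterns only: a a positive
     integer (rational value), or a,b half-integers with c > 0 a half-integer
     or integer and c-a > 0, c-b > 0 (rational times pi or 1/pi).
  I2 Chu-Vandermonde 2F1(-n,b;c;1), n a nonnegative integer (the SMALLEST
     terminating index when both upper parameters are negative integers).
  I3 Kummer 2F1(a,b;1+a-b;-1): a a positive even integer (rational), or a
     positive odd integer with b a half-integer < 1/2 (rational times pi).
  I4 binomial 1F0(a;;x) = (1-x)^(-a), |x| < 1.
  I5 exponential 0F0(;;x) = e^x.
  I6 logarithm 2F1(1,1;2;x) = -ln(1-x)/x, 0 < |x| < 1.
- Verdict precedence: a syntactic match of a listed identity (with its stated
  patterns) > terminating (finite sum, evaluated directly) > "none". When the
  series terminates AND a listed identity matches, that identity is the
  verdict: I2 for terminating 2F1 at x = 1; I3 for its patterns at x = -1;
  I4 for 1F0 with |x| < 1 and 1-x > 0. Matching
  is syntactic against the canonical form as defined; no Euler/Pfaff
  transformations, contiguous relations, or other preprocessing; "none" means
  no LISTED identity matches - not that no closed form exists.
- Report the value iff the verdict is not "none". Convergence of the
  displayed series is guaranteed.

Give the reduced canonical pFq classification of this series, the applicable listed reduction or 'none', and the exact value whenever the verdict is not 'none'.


Canonical form: C = 12/7 times 2F1 with upper {-12, 5/6}, lower {1/7}, x = 1. Verdict: the Chu-Vandermonde identity I2 fires (terminating 2F1 at x = 1 with n = 12, b = 5/6, c = 1/7). Value: -523207906477013001773/1466251336720129720320.

Key observation: with t_0 = 12/7, factor the ratio over Q (C = 12/7): negated roots = parameters.
Step ratio: r(k) = 1 * (k-12) (k+5/6) / [(k+1/7) (k+1)] - rational; roots negated = parameters, x = 1, C = 12/7.


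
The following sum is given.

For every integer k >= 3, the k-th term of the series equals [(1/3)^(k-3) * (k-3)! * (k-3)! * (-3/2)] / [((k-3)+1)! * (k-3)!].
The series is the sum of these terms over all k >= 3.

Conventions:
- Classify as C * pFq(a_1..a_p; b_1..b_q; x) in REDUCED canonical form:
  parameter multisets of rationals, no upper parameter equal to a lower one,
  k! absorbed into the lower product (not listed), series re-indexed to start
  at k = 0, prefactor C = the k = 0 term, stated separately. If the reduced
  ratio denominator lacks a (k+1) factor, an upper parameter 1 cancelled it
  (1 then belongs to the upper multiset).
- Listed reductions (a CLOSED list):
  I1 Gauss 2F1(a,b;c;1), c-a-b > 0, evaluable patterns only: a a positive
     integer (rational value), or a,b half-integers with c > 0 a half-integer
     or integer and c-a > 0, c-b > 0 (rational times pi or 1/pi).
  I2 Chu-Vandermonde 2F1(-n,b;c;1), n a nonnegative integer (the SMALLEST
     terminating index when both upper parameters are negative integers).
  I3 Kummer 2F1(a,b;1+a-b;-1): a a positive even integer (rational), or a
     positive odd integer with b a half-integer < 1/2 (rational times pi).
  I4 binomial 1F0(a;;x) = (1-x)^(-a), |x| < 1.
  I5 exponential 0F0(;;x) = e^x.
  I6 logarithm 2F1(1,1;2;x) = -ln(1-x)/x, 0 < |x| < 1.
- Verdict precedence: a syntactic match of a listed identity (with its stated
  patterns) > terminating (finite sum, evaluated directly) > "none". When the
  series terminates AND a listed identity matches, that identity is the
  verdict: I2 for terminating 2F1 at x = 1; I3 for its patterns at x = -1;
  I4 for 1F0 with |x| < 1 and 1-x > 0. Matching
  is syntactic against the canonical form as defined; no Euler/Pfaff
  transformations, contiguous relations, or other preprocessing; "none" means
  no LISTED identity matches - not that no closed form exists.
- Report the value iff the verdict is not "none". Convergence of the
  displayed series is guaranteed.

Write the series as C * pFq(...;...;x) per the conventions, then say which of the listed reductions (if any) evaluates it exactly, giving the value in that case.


x = 1/3 here; the reduced form reads 2F1, upper {1, 1}, lower {2}, C = -3/2. Verdict (x = 1/3): the logarithmic series (I6) applies (the logarithm: parameters (1,1;2), x = 1/3). Sum: (9/2) * ln(2/3).

The tell: t_0 being -3/2, the denominator's factorial ratio (prefactor -3/2) is a lower Pochhammer.
Step ratio: r(k) = (1/3) * (k+1) (k+1) / [(k+2) (k+1)] - rational in k. x = (1/3); t_0 = -3/2; negate the roots.


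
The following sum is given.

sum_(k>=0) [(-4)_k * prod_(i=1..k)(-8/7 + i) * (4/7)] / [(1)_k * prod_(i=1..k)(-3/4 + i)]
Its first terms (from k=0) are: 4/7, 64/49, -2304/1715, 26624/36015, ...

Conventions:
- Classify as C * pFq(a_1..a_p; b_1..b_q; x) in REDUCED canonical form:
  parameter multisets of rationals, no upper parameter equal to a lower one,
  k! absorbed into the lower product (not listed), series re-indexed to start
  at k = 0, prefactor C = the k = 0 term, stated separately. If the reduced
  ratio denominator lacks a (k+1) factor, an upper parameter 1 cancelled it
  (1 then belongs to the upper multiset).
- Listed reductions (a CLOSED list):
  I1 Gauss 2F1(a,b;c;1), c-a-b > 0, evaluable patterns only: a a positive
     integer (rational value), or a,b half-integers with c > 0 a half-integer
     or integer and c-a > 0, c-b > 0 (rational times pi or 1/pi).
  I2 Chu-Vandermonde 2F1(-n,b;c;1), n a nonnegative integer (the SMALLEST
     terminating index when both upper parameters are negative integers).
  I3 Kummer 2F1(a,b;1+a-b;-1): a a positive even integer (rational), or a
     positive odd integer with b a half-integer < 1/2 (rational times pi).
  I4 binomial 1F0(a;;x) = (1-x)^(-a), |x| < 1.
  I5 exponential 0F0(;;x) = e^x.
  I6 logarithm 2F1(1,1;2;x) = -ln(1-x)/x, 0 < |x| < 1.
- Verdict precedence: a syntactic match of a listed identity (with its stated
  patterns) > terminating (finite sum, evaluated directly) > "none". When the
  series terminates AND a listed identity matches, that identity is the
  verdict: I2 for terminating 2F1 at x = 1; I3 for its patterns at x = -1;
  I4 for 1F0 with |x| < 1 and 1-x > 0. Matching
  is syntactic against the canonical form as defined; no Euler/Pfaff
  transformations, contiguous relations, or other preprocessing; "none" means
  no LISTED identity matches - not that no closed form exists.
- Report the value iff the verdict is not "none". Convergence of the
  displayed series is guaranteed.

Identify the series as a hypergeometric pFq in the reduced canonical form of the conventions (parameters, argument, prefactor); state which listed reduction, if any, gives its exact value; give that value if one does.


x = 1 here; the reduced form reads 2F1, upper {-4, -1/7}, lower {1/4}, C = 4/7. Verdict (x = 1): Vandermonde's identity (I2) applies (terminating 2F1 at x = 1 with n = 4, b = -1/7, c = 1/4). Exact value: 56012/50421.

Structural cue: with t_0 = 4/7, the running product (C = 4/7) telescopes to a rising factorial.
Ratio: r(k) = 1 * (k-4) (k-1/7) / [(k+1/4) (k+1)] - rational in k. x = 1; t_0 = 4/7; negate the roots.


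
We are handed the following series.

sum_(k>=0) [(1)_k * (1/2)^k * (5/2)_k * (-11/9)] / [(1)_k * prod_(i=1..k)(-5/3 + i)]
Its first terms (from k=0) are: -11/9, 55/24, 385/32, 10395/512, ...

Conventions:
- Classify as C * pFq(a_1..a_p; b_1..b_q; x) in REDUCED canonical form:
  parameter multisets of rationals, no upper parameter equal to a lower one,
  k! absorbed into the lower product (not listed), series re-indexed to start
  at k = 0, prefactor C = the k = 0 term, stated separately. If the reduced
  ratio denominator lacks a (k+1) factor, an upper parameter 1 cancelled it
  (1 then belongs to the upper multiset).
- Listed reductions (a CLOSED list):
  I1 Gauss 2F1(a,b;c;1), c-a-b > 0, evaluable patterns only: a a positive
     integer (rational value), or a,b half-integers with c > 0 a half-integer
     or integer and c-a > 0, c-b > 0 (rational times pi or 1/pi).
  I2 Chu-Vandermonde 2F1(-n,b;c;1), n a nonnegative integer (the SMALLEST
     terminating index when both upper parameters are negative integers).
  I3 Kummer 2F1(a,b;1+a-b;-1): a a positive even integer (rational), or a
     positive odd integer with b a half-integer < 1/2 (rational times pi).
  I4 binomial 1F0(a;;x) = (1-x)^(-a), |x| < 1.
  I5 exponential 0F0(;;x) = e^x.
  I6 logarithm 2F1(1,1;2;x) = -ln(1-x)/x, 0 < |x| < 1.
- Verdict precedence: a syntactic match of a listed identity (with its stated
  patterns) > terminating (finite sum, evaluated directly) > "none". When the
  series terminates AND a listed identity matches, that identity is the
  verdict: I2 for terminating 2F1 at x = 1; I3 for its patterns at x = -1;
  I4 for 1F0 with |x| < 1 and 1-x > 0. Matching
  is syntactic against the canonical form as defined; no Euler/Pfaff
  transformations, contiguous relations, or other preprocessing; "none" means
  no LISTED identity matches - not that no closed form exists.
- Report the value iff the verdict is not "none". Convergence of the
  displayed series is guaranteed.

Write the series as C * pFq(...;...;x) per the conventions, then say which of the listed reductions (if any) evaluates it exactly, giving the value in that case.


With C = -11/9: the canonical form is 2F1(1, 5/2; -2/3; 1/2). Verdict: no listed reduction: x = 1/2 and upper {1, 5/2} fail every I1-I6 pattern.

Key step: from the first term -11/9: (1)_k (prefactor -11/9) is k! itself.
Consecutive-term ratio: r(k) = (1/2) * (k+1) (k+5/2) / [(k-2/3) (k+1)] - rational; roots negated = parameters, x = (1/2), C = -11/9.


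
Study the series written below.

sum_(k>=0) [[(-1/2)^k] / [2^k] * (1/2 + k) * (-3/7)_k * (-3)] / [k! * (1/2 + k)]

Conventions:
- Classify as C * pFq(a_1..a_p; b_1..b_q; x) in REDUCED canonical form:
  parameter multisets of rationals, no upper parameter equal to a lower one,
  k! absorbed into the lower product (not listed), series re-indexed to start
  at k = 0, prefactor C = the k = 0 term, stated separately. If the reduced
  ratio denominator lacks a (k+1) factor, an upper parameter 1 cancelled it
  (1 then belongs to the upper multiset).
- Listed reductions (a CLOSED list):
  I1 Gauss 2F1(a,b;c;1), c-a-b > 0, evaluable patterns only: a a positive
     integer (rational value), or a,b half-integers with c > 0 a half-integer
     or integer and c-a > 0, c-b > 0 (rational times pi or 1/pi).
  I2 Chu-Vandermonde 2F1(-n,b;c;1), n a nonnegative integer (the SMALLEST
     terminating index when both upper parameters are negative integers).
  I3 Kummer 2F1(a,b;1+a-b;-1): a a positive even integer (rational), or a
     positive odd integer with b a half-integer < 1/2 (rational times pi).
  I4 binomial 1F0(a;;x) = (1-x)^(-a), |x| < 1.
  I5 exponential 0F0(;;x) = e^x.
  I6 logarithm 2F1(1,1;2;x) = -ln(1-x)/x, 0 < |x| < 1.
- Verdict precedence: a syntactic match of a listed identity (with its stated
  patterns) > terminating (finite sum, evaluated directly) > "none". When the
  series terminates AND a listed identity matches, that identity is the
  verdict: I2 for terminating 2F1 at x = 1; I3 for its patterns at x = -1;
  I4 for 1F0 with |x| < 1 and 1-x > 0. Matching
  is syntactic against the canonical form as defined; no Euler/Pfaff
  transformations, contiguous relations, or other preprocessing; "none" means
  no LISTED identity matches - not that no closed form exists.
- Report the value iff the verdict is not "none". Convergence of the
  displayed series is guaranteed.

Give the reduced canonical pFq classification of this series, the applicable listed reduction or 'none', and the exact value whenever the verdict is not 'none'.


Prefactor -3, argument -1/4: 1F0 with upper {-3/7} over lower {-}. Verdict: the binomial series (I4) applies (the 1F0 binomial series: exponent 3/7, x = -1/4). Sum: (-3) * (5/4)^(3/7).

Key observation: x = (-1/4) and the two k-th powers (prefactor -3) combine into one argument.
Step ratio: r(k) = (-1/4) * (k-3/7) / [(k+1)] - rational in k, leading ratio (-1/4); with t_0 = -3, classification follows.


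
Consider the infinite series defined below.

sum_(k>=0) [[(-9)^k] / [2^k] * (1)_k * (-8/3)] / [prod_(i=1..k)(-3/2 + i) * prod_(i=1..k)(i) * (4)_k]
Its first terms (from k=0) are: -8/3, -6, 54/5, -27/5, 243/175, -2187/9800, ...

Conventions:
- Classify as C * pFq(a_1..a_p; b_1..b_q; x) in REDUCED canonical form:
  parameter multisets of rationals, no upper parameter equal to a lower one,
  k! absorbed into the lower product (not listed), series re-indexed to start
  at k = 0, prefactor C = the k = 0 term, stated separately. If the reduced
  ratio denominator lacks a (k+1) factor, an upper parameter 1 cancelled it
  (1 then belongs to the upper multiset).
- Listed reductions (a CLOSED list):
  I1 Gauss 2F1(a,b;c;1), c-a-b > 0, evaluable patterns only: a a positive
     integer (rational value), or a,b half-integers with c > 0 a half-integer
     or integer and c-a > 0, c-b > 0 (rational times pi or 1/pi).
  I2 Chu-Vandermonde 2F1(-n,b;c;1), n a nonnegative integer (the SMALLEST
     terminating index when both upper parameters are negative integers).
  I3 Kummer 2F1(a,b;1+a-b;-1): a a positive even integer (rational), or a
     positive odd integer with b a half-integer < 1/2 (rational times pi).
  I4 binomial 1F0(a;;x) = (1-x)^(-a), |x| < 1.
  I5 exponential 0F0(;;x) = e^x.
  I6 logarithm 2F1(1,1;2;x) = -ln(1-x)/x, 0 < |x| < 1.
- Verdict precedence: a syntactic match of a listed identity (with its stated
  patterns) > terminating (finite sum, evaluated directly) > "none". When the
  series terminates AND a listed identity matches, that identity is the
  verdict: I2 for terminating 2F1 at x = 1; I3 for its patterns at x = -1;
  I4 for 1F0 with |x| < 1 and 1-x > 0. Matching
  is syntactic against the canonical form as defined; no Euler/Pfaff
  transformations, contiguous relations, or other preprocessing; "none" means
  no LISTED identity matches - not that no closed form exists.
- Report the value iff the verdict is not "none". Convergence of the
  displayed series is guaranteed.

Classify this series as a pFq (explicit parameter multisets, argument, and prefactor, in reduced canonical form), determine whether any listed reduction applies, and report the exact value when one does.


Reduced: x = -9/2, 1F2, upper = {1}, lower = {-1/2, 4}, C = -8/3. Verdict: none (x = -9/2): each listed identity misses the multisets {1} ; {-1/2, 4}.

Key step: t_0 = -8/3 here, and the two k-th powers (C = -8/3, x = -9/2) combine into one argument.
Step ratio: r(k) = (-9/2) * (k+1) / [(k-1/2) (k+4) (k+1)] - rational in k. x = (-9/2); t_0 = -8/3; negate the roots.


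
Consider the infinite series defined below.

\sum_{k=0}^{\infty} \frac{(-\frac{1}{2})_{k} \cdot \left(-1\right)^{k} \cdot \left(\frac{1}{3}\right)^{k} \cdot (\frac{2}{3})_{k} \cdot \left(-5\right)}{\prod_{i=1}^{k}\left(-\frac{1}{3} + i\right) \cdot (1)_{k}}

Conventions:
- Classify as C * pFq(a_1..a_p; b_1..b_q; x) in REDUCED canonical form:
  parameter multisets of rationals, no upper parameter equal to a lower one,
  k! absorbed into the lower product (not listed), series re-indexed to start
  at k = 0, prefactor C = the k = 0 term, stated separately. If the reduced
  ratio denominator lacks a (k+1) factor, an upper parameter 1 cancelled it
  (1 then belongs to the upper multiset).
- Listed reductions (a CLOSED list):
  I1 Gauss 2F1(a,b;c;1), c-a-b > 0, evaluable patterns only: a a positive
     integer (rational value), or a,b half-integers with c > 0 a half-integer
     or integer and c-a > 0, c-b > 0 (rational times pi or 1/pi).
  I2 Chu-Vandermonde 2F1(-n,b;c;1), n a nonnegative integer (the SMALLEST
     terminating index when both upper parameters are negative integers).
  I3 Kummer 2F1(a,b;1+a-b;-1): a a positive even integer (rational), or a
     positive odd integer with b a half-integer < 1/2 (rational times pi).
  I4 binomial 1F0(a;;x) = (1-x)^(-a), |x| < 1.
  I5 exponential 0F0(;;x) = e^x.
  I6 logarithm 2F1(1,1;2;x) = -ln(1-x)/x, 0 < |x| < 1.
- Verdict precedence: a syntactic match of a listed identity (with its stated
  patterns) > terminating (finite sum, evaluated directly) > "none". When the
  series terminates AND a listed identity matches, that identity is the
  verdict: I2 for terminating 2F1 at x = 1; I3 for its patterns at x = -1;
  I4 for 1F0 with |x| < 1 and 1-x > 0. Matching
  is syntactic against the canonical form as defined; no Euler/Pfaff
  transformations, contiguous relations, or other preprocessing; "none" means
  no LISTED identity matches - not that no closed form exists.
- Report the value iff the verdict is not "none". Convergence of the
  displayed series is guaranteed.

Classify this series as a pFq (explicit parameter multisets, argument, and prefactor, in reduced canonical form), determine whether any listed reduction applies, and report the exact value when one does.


Reduced: x = -\frac{1}{3}, 1F0, upper = {-\frac{1}{2}}, lower = {-}, C = -5. Verdict: the I4 binomial reduction applies (the 1F0 binomial series: exponent 1/2, x = -\frac{1}{3}). Exact value: \left(-5\right) \cdot \left(\frac{4}{3}\right)^{\frac{1}{2}}.

Key step: from the first term -5: the lower running product (C = -5, x = -1/3) is a rising factorial.
Adjacent-term ratio: r(k) = -\frac{1}{3} * (k-\frac{1}{2}) / [(k+1)] - rational in k. x = -\frac{1}{3}; t_0 = -5; negate the roots.


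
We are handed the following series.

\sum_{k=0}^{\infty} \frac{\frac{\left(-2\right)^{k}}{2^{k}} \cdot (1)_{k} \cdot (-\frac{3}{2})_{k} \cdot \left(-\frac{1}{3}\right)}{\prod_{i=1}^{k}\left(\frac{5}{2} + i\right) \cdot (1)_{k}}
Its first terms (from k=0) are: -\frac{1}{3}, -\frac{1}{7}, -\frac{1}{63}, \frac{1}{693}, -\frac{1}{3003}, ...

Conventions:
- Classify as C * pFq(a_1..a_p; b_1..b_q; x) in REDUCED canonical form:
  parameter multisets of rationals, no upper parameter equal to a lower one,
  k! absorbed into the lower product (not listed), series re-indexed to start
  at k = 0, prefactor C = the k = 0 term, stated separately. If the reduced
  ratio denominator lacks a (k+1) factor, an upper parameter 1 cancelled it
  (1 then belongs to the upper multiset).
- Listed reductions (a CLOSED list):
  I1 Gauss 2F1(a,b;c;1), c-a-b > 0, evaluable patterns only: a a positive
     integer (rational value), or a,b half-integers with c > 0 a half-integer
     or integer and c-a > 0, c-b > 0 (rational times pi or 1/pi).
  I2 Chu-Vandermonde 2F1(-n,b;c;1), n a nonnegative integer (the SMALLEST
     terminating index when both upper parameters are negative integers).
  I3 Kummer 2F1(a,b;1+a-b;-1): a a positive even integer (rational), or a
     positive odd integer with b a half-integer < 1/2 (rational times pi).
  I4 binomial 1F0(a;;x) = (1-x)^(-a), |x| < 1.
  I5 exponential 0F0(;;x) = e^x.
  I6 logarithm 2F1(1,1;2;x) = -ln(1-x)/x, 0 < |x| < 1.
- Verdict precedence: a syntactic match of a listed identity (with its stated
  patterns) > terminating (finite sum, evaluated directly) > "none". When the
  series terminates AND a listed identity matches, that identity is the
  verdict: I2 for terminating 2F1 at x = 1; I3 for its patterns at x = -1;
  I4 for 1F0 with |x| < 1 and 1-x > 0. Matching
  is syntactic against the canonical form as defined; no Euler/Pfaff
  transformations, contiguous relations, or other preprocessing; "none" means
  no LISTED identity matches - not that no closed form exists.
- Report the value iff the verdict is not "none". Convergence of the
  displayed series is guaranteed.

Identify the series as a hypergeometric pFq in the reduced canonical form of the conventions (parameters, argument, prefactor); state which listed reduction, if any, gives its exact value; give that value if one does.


Prefactor -\frac{1}{3}, argument -1: 2F1 with upper {-\frac{3}{2}, 1} over lower {\frac{7}{2}}. Verdict at x = -1: Kummer's theorem (I3) matches (x = -1; c = \frac{7}{2} equals 1+a-b for upper {-\frac{3}{2}, 1}: listed pattern). Its exact value is \left(-\frac{5}{32}\right) \cdot \pi.

Key observation: x = -1 and the two k-th powers (C = -1/3) combine into one argument.
Adjacent-term ratio: r(k) = -1 * (k-\frac{3}{2}) (k+1) / [(k+\frac{7}{2}) (k+1)] - rational in k, leading ratio -1; with t_0 = -\frac{1}{3}, classification follows.


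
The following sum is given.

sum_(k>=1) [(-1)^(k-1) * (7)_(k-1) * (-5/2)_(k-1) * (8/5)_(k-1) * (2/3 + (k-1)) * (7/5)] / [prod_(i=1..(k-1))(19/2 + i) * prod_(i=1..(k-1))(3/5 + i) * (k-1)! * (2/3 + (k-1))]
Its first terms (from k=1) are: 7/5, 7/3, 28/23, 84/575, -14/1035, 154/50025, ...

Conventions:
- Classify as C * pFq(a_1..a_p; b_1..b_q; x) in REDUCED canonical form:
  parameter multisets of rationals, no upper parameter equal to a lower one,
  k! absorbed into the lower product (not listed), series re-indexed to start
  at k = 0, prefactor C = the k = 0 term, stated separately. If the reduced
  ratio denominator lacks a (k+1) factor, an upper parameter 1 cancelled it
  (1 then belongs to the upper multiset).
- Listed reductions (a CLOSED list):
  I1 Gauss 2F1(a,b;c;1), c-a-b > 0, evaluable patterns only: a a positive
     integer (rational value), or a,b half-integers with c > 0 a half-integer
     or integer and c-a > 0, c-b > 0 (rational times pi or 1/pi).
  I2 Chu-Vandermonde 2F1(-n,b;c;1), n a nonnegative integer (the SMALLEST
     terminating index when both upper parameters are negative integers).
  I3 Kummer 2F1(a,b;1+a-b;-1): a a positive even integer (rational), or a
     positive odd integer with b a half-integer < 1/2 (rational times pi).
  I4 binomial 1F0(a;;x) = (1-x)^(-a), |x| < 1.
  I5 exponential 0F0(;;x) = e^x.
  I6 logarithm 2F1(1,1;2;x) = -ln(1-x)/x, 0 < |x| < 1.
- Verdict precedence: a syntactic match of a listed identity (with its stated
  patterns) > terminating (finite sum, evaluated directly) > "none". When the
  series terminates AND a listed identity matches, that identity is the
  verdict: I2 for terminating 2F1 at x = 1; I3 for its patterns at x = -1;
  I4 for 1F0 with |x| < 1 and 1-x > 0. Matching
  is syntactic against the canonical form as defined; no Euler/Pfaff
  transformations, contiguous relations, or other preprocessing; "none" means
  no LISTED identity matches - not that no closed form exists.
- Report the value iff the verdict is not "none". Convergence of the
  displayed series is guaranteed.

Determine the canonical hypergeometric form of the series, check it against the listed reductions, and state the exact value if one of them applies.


With C = 7/5: the canonical form is 2F1(-5/2, 7; 21/2; -1). Verdict: this is the Kummer evaluation I3 (x = -1; c = 21/2 equals 1+a-b for upper {-5/2, 7}: listed pattern). Exact value: (6789783/4194304) * pi.

The tell: t_0 = 7/5 here, and the parameter 8/5 appears in both the upper and lower lists and cancels (alongside the other common factor).
Step ratio: r(k) = (-1) * (k-5/2) (k+7) / [(k+21/2) (k+1)] - rational in k. x = (-1); t_0 = 7/5; negate the roots.


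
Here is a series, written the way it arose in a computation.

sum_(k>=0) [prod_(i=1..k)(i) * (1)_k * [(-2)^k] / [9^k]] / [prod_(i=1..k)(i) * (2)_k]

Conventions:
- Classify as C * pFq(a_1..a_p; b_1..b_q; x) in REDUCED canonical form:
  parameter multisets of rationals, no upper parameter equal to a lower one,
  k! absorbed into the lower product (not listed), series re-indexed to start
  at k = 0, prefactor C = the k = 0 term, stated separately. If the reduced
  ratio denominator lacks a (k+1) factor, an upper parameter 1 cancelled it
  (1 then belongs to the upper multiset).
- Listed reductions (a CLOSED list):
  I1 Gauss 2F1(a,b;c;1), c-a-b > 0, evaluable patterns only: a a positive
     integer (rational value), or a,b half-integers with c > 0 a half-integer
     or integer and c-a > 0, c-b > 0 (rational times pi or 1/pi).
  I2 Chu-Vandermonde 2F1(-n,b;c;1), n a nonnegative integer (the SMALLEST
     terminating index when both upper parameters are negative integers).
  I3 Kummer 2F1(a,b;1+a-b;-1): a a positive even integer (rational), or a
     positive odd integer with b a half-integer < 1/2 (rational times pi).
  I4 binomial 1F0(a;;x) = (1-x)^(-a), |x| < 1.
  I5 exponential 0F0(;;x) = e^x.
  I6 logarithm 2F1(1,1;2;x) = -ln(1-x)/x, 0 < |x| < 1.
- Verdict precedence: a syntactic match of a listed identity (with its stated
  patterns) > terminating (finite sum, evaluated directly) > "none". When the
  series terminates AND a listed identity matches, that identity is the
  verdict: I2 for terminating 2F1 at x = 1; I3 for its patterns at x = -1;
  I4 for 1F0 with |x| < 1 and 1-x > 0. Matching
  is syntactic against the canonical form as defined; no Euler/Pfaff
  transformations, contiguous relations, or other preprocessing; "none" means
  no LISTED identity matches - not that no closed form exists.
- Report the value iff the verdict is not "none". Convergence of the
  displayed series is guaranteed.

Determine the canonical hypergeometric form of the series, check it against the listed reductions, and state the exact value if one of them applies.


First insight: x = (-2/9) and the product of the first k integers (C = 1, x = -2/9) is k!.
Ratio: r(k) = (-2/9) * (k+1) (k+1) / [(k+2) (k+1)] - rational in k. x = (-2/9); t_0 = 1; negate the roots.

This is 1 * 2F1(1, 1; 2; -2/9) in reduced canonical form. Verdict: logarithm (I6) matches (the logarithm: parameters (1,1;2), x = -2/9). Sum: (9/2) * ln(11/9).


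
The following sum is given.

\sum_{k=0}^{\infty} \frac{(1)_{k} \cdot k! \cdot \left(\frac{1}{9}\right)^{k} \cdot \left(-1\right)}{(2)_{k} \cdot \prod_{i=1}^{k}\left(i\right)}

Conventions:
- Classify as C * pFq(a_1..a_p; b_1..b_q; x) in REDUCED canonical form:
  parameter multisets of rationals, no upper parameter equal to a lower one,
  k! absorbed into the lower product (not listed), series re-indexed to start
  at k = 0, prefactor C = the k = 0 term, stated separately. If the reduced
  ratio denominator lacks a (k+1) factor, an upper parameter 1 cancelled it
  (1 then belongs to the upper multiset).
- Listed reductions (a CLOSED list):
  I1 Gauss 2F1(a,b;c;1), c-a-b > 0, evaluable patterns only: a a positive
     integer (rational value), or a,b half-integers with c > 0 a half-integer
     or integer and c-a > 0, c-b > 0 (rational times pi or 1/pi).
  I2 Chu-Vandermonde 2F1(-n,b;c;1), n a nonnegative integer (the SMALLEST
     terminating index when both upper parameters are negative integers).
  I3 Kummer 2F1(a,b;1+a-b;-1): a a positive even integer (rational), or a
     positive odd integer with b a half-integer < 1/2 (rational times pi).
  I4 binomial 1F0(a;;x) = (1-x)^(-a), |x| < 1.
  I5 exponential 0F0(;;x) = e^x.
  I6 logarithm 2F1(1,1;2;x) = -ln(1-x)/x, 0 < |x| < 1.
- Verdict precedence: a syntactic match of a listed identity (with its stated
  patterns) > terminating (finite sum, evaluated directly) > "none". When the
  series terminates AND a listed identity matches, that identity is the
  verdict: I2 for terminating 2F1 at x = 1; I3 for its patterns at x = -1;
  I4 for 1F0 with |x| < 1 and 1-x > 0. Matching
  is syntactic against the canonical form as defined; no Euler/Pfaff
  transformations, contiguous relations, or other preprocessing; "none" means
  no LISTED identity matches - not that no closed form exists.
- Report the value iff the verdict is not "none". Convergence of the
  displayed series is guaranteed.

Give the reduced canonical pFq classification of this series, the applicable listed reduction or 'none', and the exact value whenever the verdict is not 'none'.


x = \frac{1}{9} here; the reduced form reads 2F1, upper {1, 1}, lower {2}, C = -1. Verdict: the I6 logarithm reduction matches (the logarithm: parameters (1,1;2), x = \frac{1}{9}). Value: 9 \cdot \ln\left(\frac{8}{9}\right).

Key step: t_0 being -1, the factorial ratio (prefactor -1) (k+a-1)!/(a-1)! is a rising factorial (a)_k.
Step ratio: r(k) = \frac{1}{9} * (k+1) (k+1) / [(k+2) (k+1)] - rational in k. x = \frac{1}{9}; t_0 = -1; negate the roots.


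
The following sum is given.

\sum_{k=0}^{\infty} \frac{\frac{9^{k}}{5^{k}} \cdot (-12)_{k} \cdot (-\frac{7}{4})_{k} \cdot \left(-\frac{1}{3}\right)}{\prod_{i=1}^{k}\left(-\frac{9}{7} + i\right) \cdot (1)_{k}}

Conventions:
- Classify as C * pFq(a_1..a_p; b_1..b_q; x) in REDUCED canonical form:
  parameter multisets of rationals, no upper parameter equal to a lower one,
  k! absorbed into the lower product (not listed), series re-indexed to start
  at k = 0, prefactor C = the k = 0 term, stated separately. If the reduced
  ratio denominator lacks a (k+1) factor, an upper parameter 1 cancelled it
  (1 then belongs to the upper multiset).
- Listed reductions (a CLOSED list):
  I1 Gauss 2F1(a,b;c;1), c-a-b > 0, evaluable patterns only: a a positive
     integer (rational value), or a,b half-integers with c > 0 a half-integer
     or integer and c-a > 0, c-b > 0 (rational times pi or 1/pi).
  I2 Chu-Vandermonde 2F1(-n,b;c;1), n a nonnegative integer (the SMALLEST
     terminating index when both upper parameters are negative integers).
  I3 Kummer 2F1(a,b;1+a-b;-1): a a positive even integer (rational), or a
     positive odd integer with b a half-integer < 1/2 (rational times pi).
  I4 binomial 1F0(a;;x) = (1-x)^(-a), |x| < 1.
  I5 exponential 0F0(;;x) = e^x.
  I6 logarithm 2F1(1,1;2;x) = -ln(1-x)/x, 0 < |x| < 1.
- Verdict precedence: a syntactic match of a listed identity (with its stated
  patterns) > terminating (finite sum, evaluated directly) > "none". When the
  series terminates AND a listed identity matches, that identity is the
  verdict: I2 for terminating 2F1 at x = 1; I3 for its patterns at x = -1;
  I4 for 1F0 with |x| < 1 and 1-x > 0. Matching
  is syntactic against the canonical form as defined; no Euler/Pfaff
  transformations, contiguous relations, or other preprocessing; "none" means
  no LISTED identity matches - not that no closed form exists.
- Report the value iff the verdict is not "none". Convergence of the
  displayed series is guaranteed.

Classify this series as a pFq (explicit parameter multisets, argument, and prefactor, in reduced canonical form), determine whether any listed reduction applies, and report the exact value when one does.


The series (x = \frac{9}{5}) is 2F1: upper {-12, -\frac{7}{4}}, lower {-\frac{2}{7}}, prefactor -\frac{1}{3}. Verdict: terminating - no listed pattern fits, but -12 in the upper list cuts the series at k = 12; direct evaluation. Sum: \frac{15923661490048872803763361727}{44552882749440000000000000}.

Key step: t_0 being -\frac{1}{3}, (1)_k (C = -1/3, x = 9/5) is k! itself.
Ratio: r(k) = \frac{9}{5} * (k-12) (k-\frac{7}{4}) / [(k-\frac{2}{7}) (k+1)] - poly over poly, x = \frac{9}{5} from leading terms; C = -\frac{1}{3} at k = 0.


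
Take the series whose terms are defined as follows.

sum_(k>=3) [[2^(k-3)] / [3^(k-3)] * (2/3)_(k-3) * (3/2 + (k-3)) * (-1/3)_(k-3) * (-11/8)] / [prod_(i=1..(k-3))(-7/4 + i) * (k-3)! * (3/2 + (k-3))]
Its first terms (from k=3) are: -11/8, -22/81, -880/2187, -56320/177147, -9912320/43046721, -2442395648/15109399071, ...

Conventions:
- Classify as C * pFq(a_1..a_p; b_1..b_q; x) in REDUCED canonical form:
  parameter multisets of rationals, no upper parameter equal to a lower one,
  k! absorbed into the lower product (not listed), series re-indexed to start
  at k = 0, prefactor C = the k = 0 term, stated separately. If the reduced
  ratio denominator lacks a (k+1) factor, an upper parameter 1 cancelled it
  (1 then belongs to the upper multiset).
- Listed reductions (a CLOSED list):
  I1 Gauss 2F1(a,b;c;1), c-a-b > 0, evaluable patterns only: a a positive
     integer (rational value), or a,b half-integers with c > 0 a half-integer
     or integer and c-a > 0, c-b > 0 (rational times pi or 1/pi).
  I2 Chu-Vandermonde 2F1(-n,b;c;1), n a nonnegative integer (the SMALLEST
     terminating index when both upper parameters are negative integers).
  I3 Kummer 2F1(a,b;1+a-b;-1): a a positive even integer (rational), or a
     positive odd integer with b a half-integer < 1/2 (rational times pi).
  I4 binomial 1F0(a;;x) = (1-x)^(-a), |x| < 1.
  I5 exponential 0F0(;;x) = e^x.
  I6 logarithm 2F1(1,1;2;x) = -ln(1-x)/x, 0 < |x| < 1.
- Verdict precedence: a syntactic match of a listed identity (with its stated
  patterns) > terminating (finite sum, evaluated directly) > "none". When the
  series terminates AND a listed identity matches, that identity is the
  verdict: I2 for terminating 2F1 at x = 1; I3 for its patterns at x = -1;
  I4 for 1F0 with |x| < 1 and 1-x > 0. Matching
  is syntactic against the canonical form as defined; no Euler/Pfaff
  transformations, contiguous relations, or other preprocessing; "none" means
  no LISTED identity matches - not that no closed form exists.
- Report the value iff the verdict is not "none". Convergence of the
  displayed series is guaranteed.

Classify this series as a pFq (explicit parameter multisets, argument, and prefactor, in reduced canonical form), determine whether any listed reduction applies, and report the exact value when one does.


Prefactor -11/8, argument 2/3: 2F1 with upper {-1/3, 2/3} over lower {-3/4}. Verdict: no listed reduction: x = 2/3 and upper {-1/3, 2/3} fail every I1-I6 pattern.

Key observation: from the first term -11/8: the two geometric factors (prefactor -11/8) combine into one argument.
Step ratio: r(k) = (2/3) * (k-1/3) (k+2/3) / [(k-3/4) (k+1)] ; factor over Q: parameters, x = (2/3), and C = -11/8.


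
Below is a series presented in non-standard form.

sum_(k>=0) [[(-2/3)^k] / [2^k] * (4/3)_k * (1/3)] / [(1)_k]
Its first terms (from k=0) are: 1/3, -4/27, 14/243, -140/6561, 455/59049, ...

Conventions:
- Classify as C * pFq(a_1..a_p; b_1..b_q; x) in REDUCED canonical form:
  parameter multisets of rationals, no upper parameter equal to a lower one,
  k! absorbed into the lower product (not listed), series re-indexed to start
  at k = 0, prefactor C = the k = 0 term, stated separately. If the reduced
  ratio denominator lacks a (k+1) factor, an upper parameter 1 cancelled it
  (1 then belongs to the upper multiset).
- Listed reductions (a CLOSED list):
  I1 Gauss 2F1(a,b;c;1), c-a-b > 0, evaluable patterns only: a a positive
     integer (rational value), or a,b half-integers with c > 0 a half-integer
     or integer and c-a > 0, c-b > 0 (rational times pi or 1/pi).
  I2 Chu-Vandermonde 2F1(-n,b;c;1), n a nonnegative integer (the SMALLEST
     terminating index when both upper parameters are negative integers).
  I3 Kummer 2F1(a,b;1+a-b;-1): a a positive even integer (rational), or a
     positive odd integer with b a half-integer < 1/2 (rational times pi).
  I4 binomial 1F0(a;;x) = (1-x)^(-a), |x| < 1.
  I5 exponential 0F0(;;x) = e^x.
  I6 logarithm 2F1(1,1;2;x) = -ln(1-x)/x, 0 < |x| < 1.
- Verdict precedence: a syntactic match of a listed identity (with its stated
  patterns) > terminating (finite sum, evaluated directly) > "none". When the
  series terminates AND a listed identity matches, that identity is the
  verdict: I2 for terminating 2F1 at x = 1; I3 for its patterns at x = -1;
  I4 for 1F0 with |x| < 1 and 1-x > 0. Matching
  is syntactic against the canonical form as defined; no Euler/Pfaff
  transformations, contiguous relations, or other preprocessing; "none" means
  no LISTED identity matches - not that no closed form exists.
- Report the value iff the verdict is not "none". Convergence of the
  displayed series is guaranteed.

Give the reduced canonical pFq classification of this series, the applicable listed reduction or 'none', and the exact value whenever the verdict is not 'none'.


Prefactor 1/3, argument -1/3: 1F0 with upper {4/3} over lower {-}. Verdict: the binomial series (I4) fires (the 1F0 binomial series: exponent -4/3, x = -1/3). Value: (1/3) * (4/3)^(-4/3).

The tell: x = (-1/3) and the two k-th powers (prefactor 1/3) combine into one argument.
Adjacent-term ratio: r(k) = (-1/3) * (k+4/3) / [(k+1)] - poly over poly, x = (-1/3) from leading terms; C = 1/3 at k = 0.
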